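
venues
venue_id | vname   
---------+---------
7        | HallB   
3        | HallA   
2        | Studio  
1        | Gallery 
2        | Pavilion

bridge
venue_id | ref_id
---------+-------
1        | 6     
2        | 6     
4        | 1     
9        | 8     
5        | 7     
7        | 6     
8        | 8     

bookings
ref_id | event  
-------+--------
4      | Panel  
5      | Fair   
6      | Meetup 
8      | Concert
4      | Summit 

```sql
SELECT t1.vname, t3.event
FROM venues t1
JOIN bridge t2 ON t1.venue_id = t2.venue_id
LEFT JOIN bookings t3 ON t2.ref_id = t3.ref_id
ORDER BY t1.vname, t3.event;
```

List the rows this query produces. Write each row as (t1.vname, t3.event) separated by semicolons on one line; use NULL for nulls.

Joins associate left-to-right: venues INNER JOIN bridge on venue_id gives 4 intermediate row(s).
Then LEFT JOIN `bookings t3` on ref_id: each of those 4 rows is kept; rows whose t2.ref_id has no match in t3 get NULL for t3's columns.

(Gallery, Meetup); (HallB, Meetup); (Pavilion, Meetup); (Studio, Meetup)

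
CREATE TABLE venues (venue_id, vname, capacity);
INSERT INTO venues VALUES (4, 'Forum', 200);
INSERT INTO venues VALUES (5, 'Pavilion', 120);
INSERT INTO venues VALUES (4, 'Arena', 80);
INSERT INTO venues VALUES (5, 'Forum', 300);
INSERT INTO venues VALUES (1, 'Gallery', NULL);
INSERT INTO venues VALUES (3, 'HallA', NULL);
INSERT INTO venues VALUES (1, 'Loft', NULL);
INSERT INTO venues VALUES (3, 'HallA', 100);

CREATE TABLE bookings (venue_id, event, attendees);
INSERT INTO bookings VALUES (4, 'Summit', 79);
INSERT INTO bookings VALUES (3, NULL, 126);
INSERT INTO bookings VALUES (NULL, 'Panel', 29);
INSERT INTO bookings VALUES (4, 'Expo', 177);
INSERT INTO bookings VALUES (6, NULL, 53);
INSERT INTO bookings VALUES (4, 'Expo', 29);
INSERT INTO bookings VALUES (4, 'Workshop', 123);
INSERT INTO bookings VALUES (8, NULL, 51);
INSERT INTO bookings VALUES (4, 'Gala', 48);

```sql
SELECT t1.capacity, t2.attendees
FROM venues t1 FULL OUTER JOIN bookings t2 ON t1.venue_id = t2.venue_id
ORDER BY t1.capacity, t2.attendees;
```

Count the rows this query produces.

FULL OUTER JOIN keeps every row from both sides; unmatched rows get NULL for the other side's columns.
Matching on t1.venue_id = t2.venue_id. A NULL in a compared column never satisfies the condition.
- t1 row (venue_id=4): matches 5 t2 row(s) → 5 output row(s).
- t1 row (venue_id=5): no match → kept, t2 columns NULL.
- t1 row (venue_id=4): matches 5 t2 row(s) → 5 output row(s).
- t1 row (venue_id=5): no match → kept, t2 columns NULL.
- t1 row (venue_id=1): no match → kept, t2 columns NULL.
- t1 row (venue_id=3): matches 1 t2 row(s) → 1 output row(s).
- t1 row (venue_id=1): no match → kept, t2 columns NULL.
- t1 row (venue_id=3): matches 1 t2 row(s) → 1 output row(s).
- 3 row(s) from t2 found no t1 partner → padded with NULL.
Total: 12 matched + 7 padded = 19 rows.

19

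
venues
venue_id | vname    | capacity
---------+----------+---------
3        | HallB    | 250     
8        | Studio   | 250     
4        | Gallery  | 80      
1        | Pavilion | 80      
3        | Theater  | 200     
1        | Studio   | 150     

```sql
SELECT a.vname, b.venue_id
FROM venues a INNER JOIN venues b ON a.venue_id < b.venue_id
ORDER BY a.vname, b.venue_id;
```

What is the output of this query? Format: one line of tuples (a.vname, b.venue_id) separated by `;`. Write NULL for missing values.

(Gallery, 8); (HallB, 4); (HallB, 8); (Pavilion, 3); (Pavilion, 3); (Pavilion, 4); (Pavilion, 8); (Studio, 3); (Studio, 3); (Studio, 4); (Studio, 8); (Theater, 4); (Theater, 8)

INNER JOIN keeps only pairs where the ON condition holds.
Matching on a.venue_id < b.venue_id.
Matched pairs: 13.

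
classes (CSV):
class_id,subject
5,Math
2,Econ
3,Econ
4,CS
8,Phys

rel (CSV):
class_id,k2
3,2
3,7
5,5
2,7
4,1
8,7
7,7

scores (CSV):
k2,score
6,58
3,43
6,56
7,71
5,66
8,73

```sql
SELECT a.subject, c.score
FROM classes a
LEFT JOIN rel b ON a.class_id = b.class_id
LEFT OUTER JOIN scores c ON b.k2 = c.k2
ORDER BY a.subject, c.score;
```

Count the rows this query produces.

6

Evaluate left to right. First `classes a LEFT JOIN rel b` on class_id: 6 row(s).
Then LEFT JOIN `scores c` on k2: each of those 6 rows is kept; rows whose b.k2 has no match in c get NULL for c's columns.
Result: 6 row(s).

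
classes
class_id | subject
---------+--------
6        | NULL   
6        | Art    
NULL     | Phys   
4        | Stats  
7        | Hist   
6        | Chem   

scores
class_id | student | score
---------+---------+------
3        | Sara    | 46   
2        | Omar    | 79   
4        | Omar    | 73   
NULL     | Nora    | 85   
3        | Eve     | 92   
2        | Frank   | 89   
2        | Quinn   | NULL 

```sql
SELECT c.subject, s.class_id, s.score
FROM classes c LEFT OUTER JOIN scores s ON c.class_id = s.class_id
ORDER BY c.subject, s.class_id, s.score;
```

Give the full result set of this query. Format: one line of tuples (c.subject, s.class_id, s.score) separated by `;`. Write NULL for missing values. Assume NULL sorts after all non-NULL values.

(Art, NULL, NULL); (Chem, NULL, NULL); (Hist, NULL, NULL); (Phys, NULL, NULL); (Stats, 4, 73); (NULL, NULL, NULL)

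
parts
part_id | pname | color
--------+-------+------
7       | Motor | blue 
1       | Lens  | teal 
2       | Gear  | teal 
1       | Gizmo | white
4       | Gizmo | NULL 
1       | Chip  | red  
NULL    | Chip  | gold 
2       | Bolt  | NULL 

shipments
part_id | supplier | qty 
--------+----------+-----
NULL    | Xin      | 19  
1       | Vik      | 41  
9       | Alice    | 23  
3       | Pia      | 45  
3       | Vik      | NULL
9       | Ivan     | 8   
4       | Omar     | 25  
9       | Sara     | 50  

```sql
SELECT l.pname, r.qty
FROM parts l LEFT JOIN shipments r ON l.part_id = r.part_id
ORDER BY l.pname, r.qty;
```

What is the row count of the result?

LEFT JOIN keeps every row from `parts`; unmatched rows get NULL for `shipments`'s columns.
Matching on l.part_id = r.part_id. A NULL in a compared column never satisfies the condition.
- part_id=7: no r row matches, row kept with r columns NULL.
- part_id=1: 1 matching r row(s), so 1 row(s) emitted.
- part_id=2: no r row matches, row kept with r columns NULL.
- part_id=1: 1 matching r row(s), so 1 row(s) emitted.
- part_id=4: 1 matching r row(s), so 1 row(s) emitted.
- part_id=1: 1 matching r row(s), so 1 row(s) emitted.
- part_id=NULL: no r row matches, row kept with r columns NULL.
- part_id=2: no r row matches, row kept with r columns NULL.
Total: 4 matched + 4 padded = 8 rows.

8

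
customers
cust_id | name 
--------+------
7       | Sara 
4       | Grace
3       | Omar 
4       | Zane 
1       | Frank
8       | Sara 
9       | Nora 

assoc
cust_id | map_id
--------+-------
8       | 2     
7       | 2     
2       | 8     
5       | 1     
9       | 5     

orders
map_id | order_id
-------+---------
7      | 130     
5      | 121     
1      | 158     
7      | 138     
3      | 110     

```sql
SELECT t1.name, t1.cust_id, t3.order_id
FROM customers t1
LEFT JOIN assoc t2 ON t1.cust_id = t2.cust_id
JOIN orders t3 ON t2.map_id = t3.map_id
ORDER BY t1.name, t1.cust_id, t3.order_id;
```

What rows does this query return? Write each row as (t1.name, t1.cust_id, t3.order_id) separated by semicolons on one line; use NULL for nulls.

(Nora, 9, 121)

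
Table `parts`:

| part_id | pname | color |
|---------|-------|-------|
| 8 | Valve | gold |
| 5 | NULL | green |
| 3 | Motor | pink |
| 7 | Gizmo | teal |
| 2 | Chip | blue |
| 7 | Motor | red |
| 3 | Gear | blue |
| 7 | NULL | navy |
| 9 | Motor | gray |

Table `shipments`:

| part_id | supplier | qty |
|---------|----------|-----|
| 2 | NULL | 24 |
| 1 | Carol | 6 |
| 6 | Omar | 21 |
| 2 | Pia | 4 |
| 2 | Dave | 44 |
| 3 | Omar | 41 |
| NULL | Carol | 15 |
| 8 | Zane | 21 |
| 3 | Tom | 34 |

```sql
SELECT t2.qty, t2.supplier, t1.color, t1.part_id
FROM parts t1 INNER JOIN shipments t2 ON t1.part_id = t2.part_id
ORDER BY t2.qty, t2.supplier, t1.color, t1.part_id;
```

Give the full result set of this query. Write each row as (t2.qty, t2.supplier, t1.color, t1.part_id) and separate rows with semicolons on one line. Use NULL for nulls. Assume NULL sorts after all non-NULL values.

(4, Pia, blue, 2); (21, Zane, gold, 8); (24, NULL, blue, 2); (34, Tom, blue, 3); (34, Tom, pink, 3); (41, Omar, blue, 3); (41, Omar, pink, 3); (44, Dave, blue, 2)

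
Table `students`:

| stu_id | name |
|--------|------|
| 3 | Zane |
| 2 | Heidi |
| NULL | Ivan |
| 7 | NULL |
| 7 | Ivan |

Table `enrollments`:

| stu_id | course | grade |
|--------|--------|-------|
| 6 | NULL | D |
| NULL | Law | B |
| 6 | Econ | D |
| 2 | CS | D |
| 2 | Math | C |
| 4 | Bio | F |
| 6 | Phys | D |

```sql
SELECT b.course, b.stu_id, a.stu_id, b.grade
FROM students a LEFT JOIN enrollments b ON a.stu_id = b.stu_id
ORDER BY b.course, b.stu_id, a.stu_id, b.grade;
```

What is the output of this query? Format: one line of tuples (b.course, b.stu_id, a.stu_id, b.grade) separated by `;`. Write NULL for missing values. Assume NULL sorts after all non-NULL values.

(CS, 2, 2, D); (Math, 2, 2, C); (NULL, NULL, 3, NULL); (NULL, NULL, 7, NULL); (NULL, NULL, 7, NULL); (NULL, NULL, NULL, NULL)

LEFT JOIN keeps every row from `students`; unmatched rows get NULL for `enrollments`'s columns.
Matching on a.stu_id = b.stu_id. A NULL in a compared column never satisfies the condition.
- a row (stu_id=3): no match → kept, b columns NULL.
- a row (stu_id=2): matches 2 b row(s) → 2 output row(s).
- a row (stu_id=NULL): no match → kept, b columns NULL.
- a row (stu_id=7): no match → kept, b columns NULL.
- a row (stu_id=7): no match → kept, b columns NULL.
After projecting and ordering:
b.course | b.stu_id | a.stu_id | b.grade
CS | 2 | 2 | D
Math | 2 | 2 | C
NULL | NULL | 3 | NULL
NULL | NULL | 7 | NULL
NULL | NULL | 7 | NULL
NULL | NULL | NULL | NULL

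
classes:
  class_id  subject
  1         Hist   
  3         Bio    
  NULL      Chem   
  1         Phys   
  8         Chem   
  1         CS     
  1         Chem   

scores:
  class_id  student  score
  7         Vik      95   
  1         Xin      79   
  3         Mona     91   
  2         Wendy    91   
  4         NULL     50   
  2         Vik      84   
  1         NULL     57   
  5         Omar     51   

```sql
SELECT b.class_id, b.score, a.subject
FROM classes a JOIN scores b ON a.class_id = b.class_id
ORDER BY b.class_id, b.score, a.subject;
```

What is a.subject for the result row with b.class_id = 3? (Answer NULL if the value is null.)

Bio

INNER JOIN keeps only pairs where the ON condition holds.
Matching on a.class_id = b.class_id. A NULL in a compared column never satisfies the condition.
Matched pairs: 9.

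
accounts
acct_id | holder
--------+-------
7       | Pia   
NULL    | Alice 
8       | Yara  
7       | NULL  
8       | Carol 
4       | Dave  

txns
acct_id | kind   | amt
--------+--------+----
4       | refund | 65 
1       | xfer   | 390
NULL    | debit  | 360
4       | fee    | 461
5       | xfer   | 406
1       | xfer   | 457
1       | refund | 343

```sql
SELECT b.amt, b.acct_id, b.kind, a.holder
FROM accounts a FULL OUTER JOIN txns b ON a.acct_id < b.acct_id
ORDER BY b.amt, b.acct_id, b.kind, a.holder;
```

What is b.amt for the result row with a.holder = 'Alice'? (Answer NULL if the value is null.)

NULL

FULL OUTER JOIN keeps every row from both sides; unmatched rows get NULL for the other side's columns.
Matching on a.acct_id < b.acct_id. A NULL in a compared column never satisfies the condition.
- a[0] acct_id=7 → no match; kept with NULLs on the b side.
- a[1] acct_id=NULL → no match; kept with NULLs on the b side.
- a[2] acct_id=8 → no match; kept with NULLs on the b side.
- a[3] acct_id=7 → no match; kept with NULLs on the b side.
- a[4] acct_id=8 → no match; kept with NULLs on the b side.
- a[5] acct_id=4 → 1 match(es) in b → 1 row(s).
- plus 6 unmatched b row(s), each kept with NULL a columns.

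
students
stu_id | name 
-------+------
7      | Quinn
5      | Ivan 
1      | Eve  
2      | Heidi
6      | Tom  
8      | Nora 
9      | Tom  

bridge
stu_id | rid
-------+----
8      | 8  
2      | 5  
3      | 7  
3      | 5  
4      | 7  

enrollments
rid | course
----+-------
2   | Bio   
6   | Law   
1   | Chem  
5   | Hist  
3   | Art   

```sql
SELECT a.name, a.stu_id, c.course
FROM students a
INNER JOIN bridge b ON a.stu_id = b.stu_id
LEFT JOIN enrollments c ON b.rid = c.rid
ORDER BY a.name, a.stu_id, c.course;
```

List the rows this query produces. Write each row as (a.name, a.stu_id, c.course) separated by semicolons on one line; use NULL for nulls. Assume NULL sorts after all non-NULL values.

Evaluate left to right. First `students a INNER JOIN bridge b` on stu_id: 2 row(s).
Then LEFT JOIN `enrollments c` on rid: each of those 2 rows is kept; rows whose b.rid has no match in c get NULL for c's columns.

(Heidi, 2, Hist); (Nora, 8, NULL)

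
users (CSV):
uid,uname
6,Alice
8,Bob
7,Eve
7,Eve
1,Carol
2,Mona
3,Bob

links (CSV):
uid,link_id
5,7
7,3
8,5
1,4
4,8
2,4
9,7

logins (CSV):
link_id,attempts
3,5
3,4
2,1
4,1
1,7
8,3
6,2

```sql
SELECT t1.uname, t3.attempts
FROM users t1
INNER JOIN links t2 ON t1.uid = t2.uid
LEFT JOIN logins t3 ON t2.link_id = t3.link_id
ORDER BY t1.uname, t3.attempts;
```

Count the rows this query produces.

Step 1 — t1 INNER JOIN t2 on uid → 5 row(s).
Then LEFT JOIN `logins t3` on link_id: each of those 5 rows is kept; rows whose t2.link_id has no match in t3 get NULL for t3's columns.
Result: 7 row(s).

7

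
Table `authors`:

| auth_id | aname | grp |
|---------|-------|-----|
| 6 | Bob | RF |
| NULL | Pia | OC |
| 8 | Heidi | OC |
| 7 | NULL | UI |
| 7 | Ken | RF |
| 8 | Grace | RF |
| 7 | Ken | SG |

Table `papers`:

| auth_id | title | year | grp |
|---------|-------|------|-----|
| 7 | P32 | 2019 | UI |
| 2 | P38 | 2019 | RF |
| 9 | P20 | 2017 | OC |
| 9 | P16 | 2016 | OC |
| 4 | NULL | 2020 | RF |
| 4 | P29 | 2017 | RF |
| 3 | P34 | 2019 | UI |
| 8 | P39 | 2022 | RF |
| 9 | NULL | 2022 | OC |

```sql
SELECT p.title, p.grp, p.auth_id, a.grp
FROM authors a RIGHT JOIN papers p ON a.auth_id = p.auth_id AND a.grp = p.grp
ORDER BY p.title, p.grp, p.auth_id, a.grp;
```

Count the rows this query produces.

9

RIGHT JOIN keeps every row from `papers`; unmatched rows get NULL for `authors`'s columns.
Matching on a.auth_id = p.auth_id AND a.grp = p.grp. A NULL in a compared column never satisfies the condition.
- a row (auth_id=6, grp=RF): no match.
- a row (auth_id=NULL, grp=OC): no match.
- a row (auth_id=8, grp=OC): no match.
- a row (auth_id=7, grp=UI): matches 1 p row(s) → 1 output row(s).
- a row (auth_id=7, grp=RF): no match.
- a row (auth_id=8, grp=RF): matches 1 p row(s) → 1 output row(s).
- a row (auth_id=7, grp=SG): no match.
- 7 row(s) from p found no a partner → padded with NULL.
Total: 2 matched + 7 padded = 9 rows.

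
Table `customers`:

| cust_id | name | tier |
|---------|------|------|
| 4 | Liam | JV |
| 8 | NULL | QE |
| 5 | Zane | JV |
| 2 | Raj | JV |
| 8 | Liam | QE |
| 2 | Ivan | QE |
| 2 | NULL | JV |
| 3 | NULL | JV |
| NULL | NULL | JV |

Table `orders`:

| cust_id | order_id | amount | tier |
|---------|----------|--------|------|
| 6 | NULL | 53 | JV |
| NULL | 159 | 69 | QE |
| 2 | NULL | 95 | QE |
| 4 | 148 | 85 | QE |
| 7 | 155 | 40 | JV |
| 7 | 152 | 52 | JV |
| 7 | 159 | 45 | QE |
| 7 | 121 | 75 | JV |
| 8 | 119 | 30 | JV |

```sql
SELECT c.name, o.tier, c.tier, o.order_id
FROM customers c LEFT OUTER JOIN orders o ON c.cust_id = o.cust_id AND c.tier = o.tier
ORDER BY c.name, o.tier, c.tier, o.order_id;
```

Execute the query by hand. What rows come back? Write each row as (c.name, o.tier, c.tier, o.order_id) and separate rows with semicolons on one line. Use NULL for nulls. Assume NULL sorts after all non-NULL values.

LEFT JOIN keeps every row from `customers`; unmatched rows get NULL for `orders`'s columns.
Matching on c.cust_id = o.cust_id AND c.tier = o.tier. A NULL in a compared column never satisfies the condition.
- c row (cust_id=4, tier=JV): no match → kept, o columns NULL.
- c row (cust_id=8, tier=QE): no match → kept, o columns NULL.
- c row (cust_id=5, tier=JV): no match → kept, o columns NULL.
- c row (cust_id=2, tier=JV): no match → kept, o columns NULL.
- c row (cust_id=8, tier=QE): no match → kept, o columns NULL.
- c row (cust_id=2, tier=QE): matches 1 o row(s) → 1 output row(s).
- c row (cust_id=2, tier=JV): no match → kept, o columns NULL.
- c row (cust_id=3, tier=JV): no match → kept, o columns NULL.
- c row (cust_id=NULL, tier=JV): no match → kept, o columns NULL.
After projecting and ordering:
c.name | o.tier | c.tier | o.order_id
Ivan | QE | QE | NULL
Liam | NULL | JV | NULL
Liam | NULL | QE | NULL
Raj | NULL | JV | NULL
Zane | NULL | JV | NULL
NULL | NULL | JV | NULL
NULL | NULL | JV | NULL
NULL | NULL | JV | NULL
NULL | NULL | QE | NULL

(Ivan, QE, QE, NULL); (Liam, NULL, JV, NULL); (Liam, NULL, QE, NULL); (Raj, NULL, JV, NULL); (Zane, NULL, JV, NULL); (NULL, NULL, JV, NULL); (NULL, NULL, JV, NULL); (NULL, NULL, JV, NULL); (NULL, NULL, QE, NULL)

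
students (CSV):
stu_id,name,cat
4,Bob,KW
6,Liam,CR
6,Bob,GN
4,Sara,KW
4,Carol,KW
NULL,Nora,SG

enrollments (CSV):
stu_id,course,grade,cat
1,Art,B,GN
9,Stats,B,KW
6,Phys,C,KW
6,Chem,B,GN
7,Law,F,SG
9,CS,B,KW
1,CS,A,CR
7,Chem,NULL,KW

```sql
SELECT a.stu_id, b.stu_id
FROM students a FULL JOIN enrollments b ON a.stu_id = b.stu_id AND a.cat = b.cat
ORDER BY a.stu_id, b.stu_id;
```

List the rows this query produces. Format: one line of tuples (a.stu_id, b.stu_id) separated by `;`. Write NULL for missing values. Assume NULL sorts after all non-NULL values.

FULL OUTER JOIN keeps every row from both sides; unmatched rows get NULL for the other side's columns.
Matching on a.stu_id = b.stu_id AND a.cat = b.cat. A NULL in a compared column never satisfies the condition.
Matched pairs: 1; unmatched a rows kept: 5; unmatched b rows kept: 7.

(4, NULL); (4, NULL); (4, NULL); (6, 6); (6, NULL); (NULL, 1); (NULL, 1); (NULL, 6); (NULL, 7); (NULL, 7); (NULL, 9); (NULL, 9); (NULL, NULL)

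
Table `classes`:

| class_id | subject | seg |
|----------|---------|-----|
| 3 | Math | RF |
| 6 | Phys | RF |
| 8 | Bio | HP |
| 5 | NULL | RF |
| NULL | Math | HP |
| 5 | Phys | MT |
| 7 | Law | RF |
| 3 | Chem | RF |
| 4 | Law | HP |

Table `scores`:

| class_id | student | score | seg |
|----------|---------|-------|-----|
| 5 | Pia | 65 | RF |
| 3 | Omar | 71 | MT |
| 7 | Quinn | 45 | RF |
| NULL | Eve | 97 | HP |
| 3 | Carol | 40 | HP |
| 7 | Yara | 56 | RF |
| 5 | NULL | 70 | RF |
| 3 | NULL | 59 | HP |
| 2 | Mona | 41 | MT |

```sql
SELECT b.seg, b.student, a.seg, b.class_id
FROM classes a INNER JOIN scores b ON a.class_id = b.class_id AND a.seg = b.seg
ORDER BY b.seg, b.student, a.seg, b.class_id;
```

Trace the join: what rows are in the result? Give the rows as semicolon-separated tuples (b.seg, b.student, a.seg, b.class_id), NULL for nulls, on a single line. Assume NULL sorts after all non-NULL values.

INNER JOIN keeps only pairs where the ON condition holds.
Matching on a.class_id = b.class_id AND a.seg = b.seg. A NULL in a compared column never satisfies the condition.
Matched pairs: 4.

(RF, Pia, RF, 5); (RF, Quinn, RF, 7); (RF, Yara, RF, 7); (RF, NULL, RF, 5)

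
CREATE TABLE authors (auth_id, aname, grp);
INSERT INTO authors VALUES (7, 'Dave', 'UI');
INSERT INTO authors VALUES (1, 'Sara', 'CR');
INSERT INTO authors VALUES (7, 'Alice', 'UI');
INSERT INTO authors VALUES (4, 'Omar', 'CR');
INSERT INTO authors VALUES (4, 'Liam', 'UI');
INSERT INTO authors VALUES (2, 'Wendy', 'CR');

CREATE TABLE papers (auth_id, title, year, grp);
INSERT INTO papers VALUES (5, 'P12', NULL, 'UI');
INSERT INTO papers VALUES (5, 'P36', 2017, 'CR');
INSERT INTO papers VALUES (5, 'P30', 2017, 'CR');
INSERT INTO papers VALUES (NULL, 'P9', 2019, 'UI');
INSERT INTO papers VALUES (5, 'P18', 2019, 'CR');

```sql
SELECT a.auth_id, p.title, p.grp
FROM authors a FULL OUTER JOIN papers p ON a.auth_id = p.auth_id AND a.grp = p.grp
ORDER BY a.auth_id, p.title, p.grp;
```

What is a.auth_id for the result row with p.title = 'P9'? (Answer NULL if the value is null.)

FULL OUTER JOIN keeps every row from both sides; unmatched rows get NULL for the other side's columns.
Matching on a.auth_id = p.auth_id AND a.grp = p.grp. A NULL in a compared column never satisfies the condition.
- auth_id=7, grp=UI: no p row matches, row kept with p columns NULL.
- auth_id=1, grp=CR: no p row matches, row kept with p columns NULL.
- auth_id=7, grp=UI: no p row matches, row kept with p columns NULL.
- auth_id=4, grp=CR: no p row matches, row kept with p columns NULL.
- auth_id=4, grp=UI: no p row matches, row kept with p columns NULL.
- auth_id=2, grp=CR: no p row matches, row kept with p columns NULL.
- 5 row(s) from p found no a partner → padded with NULL.

NULL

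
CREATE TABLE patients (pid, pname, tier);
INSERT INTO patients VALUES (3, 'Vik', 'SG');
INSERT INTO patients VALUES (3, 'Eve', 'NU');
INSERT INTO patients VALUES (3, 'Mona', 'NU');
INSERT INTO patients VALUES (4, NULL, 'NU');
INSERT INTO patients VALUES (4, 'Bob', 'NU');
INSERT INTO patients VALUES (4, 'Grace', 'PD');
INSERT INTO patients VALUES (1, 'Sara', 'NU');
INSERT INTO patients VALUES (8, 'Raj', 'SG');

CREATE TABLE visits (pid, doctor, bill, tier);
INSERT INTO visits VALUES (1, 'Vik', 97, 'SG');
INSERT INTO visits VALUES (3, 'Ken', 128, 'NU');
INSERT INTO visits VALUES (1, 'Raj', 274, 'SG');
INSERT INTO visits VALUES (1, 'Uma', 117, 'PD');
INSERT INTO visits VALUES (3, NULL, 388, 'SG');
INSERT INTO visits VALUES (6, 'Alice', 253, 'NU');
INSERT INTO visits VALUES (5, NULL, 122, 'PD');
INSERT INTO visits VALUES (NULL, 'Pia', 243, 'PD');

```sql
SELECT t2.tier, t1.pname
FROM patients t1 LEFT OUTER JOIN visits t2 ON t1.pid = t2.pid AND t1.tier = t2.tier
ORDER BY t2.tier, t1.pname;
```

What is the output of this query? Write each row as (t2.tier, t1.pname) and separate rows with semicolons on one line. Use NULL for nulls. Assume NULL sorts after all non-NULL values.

(NU, Eve); (NU, Mona); (SG, Vik); (NULL, Bob); (NULL, Grace); (NULL, Raj); (NULL, Sara); (NULL, NULL)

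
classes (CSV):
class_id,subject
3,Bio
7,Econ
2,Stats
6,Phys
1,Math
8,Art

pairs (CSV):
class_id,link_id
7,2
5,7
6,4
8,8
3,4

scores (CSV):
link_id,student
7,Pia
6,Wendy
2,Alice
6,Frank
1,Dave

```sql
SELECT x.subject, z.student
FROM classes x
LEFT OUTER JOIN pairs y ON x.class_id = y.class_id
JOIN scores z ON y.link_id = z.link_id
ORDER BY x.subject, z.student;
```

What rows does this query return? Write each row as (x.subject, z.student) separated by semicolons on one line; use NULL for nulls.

Joins associate left-to-right: classes LEFT JOIN pairs on class_id gives 6 intermediate row(s).
Then INNER JOIN `scores z` on link_id: keep only rows whose y.link_id appears in z.

(Econ, Alice)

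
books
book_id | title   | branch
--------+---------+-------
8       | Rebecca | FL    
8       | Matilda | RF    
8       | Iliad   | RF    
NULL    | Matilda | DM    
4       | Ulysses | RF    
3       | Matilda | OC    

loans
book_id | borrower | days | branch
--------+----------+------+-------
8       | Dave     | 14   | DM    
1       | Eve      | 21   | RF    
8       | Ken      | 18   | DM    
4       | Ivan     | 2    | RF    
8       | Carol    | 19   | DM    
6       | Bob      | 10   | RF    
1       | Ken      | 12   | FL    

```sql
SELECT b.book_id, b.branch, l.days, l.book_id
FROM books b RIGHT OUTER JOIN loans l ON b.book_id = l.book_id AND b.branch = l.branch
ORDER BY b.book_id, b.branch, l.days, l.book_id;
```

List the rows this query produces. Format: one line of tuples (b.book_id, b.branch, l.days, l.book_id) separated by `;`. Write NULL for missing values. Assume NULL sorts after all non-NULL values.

RIGHT JOIN keeps every row from `loans`; unmatched rows get NULL for `books`'s columns.
Matching on b.book_id = l.book_id AND b.branch = l.branch. A NULL in a compared column never satisfies the condition.
- b[0] book_id=8, branch=FL → no match.
- b[1] book_id=8, branch=RF → no match.
- b[2] book_id=8, branch=RF → no match.
- b[3] book_id=NULL, branch=DM → no match.
- b[4] book_id=4, branch=RF → 1 match(es) in l → 1 row(s).
- b[5] book_id=3, branch=OC → no match.
- 6 l row(s) had no b match → kept, b columns NULL.
After projecting and ordering:
b.book_id | b.branch | l.days | l.book_id
4 | RF | 2 | 4
NULL | NULL | 10 | 6
NULL | NULL | 12 | 1
NULL | NULL | 14 | 8
NULL | NULL | 18 | 8
NULL | NULL | 19 | 8
NULL | NULL | 21 | 1

(4, RF, 2, 4); (NULL, NULL, 10, 6); (NULL, NULL, 12, 1); (NULL, NULL, 14, 8); (NULL, NULL, 18, 8); (NULL, NULL, 19, 8); (NULL, NULL, 21, 1)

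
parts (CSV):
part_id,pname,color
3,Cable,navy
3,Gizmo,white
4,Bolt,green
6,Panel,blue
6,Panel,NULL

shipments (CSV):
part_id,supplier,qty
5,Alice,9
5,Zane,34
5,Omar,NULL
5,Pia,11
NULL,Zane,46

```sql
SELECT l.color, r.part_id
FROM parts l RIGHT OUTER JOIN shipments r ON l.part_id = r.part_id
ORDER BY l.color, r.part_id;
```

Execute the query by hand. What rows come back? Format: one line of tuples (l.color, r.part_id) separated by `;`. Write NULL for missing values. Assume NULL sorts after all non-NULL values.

(NULL, 5); (NULL, 5); (NULL, 5); (NULL, 5); (NULL, NULL)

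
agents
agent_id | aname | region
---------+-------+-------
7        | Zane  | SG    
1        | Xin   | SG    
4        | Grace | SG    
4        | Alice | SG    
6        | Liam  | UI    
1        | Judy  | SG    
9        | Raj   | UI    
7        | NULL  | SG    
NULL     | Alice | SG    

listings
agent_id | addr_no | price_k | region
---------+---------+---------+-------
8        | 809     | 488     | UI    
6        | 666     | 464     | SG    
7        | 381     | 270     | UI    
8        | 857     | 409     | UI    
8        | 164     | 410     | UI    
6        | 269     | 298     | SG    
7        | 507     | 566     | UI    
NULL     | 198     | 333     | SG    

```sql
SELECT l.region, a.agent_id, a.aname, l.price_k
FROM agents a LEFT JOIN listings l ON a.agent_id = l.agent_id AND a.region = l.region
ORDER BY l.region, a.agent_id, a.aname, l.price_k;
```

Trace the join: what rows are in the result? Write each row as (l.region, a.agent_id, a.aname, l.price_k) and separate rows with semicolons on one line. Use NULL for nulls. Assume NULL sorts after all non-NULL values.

LEFT JOIN keeps every row from `agents`; unmatched rows get NULL for `listings`'s columns.
Matching on a.agent_id = l.agent_id AND a.region = l.region. A NULL in a compared column never satisfies the condition.
- a[0] agent_id=7, region=SG → no match; kept with NULLs on the l side.
- a[1] agent_id=1, region=SG → no match; kept with NULLs on the l side.
- a[2] agent_id=4, region=SG → no match; kept with NULLs on the l side.
- a[3] agent_id=4, region=SG → no match; kept with NULLs on the l side.
- a[4] agent_id=6, region=UI → no match; kept with NULLs on the l side.
- a[5] agent_id=1, region=SG → no match; kept with NULLs on the l side.
- a[6] agent_id=9, region=UI → no match; kept with NULLs on the l side.
- a[7] agent_id=7, region=SG → no match; kept with NULLs on the l side.
- a[8] agent_id=NULL, region=SG → no match; kept with NULLs on the l side.
After projecting and ordering:
l.region | a.agent_id | a.aname | l.price_k
NULL | 1 | Judy | NULL
NULL | 1 | Xin | NULL
NULL | 4 | Alice | NULL
NULL | 4 | Grace | NULL
NULL | 6 | Liam | NULL
NULL | 7 | Zane | NULL
NULL | 7 | NULL | NULL
NULL | 9 | Raj | NULL
NULL | NULL | Alice | NULL

(NULL, 1, Judy, NULL); (NULL, 1, Xin, NULL); (NULL, 4, Alice, NULL); (NULL, 4, Grace, NULL); (NULL, 6, Liam, NULL); (NULL, 7, Zane, NULL); (NULL, 7, NULL, NULL); (NULL, 9, Raj, NULL); (NULL, NULL, Alice, NULL)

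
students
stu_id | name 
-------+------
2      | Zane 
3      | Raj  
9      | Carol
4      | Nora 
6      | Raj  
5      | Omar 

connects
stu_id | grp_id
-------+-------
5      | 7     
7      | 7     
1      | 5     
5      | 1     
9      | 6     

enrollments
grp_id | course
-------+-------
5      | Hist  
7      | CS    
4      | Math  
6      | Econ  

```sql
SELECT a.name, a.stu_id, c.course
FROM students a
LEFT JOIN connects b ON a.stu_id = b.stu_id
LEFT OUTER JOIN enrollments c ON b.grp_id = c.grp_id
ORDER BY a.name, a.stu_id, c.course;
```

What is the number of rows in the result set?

Step 1 — a LEFT JOIN b on stu_id → 7 row(s).
Then LEFT JOIN `enrollments c` on grp_id: each of those 7 rows is kept; rows whose b.grp_id has no match in c get NULL for c's columns.
Result: 7 row(s).

7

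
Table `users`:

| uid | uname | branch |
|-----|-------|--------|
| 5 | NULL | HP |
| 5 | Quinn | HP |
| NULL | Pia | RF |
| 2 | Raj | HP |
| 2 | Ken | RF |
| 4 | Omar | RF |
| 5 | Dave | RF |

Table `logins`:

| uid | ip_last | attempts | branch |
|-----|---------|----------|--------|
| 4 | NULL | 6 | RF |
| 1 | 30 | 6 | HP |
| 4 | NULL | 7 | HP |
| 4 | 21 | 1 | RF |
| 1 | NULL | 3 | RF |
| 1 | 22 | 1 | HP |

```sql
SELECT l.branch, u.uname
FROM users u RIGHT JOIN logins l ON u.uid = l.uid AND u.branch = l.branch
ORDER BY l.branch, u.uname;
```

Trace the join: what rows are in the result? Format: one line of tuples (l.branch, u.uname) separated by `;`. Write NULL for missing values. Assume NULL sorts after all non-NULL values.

(HP, NULL); (HP, NULL); (HP, NULL); (RF, Omar); (RF, Omar); (RF, NULL)

RIGHT JOIN keeps every row from `logins`; unmatched rows get NULL for `users`'s columns.
Matching on u.uid = l.uid AND u.branch = l.branch. A NULL in a compared column never satisfies the condition.
Matched pairs: 2; unmatched l rows kept: 4.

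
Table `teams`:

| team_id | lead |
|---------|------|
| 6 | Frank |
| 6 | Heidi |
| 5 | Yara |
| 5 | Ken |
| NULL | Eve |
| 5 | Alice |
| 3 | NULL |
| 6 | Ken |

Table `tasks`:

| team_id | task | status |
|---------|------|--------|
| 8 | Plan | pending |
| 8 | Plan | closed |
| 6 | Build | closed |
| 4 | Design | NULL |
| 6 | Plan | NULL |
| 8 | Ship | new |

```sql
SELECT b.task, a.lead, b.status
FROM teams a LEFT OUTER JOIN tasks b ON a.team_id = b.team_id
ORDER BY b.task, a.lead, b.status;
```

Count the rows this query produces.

11

LEFT JOIN keeps every row from `teams`; unmatched rows get NULL for `tasks`'s columns.
Matching on a.team_id = b.team_id. A NULL in a compared column never satisfies the condition.
- a (team_id=6) pairs with 2 row(s) of b.
- a (team_id=6) pairs with 2 row(s) of b.
- a (team_id=5) has no partner → padded with NULL.
- a (team_id=5) has no partner → padded with NULL.
- a (team_id=NULL) has no partner → padded with NULL.
- a (team_id=5) has no partner → padded with NULL.
- a (team_id=3) has no partner → padded with NULL.
- a (team_id=6) pairs with 2 row(s) of b.
Total: 6 matched + 5 padded = 11 rows.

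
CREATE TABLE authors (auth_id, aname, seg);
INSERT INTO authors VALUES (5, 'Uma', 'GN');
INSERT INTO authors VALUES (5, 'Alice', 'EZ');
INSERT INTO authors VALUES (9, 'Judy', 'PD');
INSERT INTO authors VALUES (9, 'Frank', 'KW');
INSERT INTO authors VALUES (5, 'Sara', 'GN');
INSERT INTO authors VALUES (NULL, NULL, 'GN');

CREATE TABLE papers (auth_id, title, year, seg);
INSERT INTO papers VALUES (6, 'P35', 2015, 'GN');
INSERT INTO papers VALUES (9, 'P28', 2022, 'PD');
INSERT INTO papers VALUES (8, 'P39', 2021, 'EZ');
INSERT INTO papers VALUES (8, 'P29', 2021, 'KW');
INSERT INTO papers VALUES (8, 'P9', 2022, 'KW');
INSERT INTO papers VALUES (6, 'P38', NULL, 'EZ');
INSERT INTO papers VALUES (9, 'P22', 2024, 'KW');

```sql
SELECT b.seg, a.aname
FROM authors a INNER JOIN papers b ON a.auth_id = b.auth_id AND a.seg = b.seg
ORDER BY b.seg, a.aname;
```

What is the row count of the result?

2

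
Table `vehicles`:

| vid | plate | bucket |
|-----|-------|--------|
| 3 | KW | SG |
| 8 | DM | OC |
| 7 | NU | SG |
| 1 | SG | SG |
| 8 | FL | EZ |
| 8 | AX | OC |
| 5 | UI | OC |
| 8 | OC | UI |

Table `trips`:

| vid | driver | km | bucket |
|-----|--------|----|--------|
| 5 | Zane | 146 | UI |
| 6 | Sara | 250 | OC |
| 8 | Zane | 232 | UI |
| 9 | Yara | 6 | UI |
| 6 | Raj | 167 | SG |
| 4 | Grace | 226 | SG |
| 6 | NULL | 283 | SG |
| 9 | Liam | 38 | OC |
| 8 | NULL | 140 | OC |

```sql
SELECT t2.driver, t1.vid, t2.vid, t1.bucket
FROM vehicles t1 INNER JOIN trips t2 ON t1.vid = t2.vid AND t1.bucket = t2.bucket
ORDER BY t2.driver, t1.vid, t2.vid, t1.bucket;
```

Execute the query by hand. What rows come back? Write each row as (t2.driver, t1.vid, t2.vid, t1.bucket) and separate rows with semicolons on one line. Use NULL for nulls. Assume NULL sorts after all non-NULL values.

(Zane, 8, 8, UI); (NULL, 8, 8, OC); (NULL, 8, 8, OC)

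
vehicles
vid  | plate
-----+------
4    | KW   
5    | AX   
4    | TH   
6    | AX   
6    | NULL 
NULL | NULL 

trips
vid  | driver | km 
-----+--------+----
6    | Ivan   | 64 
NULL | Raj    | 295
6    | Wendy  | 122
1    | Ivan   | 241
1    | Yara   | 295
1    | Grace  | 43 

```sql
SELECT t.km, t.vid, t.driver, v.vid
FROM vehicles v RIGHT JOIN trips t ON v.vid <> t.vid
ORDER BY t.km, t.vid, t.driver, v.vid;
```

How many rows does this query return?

RIGHT JOIN keeps every row from `trips`; unmatched rows get NULL for `vehicles`'s columns.
Matching on v.vid <> t.vid. A NULL in a compared column never satisfies the condition.
- vid=4: 5 matching t row(s), so 5 row(s) emitted.
- vid=5: 5 matching t row(s), so 5 row(s) emitted.
- vid=4: 5 matching t row(s), so 5 row(s) emitted.
- vid=6: 3 matching t row(s), so 3 row(s) emitted.
- vid=6: 3 matching t row(s), so 3 row(s) emitted.
- vid=NULL: no matching t row.
- 1 t row(s) had no v match → kept, v columns NULL.
Total: 21 matched + 1 padded = 22 rows.

22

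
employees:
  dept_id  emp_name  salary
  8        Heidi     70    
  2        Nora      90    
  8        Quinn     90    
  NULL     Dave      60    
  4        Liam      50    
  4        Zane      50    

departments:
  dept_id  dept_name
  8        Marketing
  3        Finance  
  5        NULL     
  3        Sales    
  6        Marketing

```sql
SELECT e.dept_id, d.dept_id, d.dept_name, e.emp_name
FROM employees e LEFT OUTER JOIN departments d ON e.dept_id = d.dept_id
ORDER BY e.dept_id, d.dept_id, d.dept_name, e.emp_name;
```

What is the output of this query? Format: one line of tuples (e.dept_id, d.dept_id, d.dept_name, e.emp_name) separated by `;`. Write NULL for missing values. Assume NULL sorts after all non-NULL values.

LEFT JOIN keeps every row from `employees`; unmatched rows get NULL for `departments`'s columns.
Matching on e.dept_id = d.dept_id. A NULL in a compared column never satisfies the condition.
- e (dept_id=8) pairs with 1 row(s) of d.
- e (dept_id=2) has no partner → padded with NULL.
- e (dept_id=8) pairs with 1 row(s) of d.
- e (dept_id=NULL) has no partner → padded with NULL.
- e (dept_id=4) has no partner → padded with NULL.
- e (dept_id=4) has no partner → padded with NULL.
After projecting and ordering:
e.dept_id | d.dept_id | d.dept_name | e.emp_name
2 | NULL | NULL | Nora
4 | NULL | NULL | Liam
4 | NULL | NULL | Zane
8 | 8 | Marketing | Heidi
8 | 8 | Marketing | Quinn
NULL | NULL | NULL | Dave

(2, NULL, NULL, Nora); (4, NULL, NULL, Liam); (4, NULL, NULL, Zane); (8, 8, Marketing, Heidi); (8, 8, Marketing, Quinn); (NULL, NULL, NULL, Dave)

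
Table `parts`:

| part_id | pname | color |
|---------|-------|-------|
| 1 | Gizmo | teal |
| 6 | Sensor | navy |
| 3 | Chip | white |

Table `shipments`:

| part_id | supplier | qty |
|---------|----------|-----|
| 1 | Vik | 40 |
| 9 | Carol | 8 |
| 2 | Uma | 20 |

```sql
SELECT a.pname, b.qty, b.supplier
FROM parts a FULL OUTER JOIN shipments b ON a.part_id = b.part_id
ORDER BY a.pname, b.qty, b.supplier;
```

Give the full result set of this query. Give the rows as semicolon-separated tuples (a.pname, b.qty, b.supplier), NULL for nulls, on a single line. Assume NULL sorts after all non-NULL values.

(Chip, NULL, NULL); (Gizmo, 40, Vik); (Sensor, NULL, NULL); (NULL, 8, Carol); (NULL, 20, Uma)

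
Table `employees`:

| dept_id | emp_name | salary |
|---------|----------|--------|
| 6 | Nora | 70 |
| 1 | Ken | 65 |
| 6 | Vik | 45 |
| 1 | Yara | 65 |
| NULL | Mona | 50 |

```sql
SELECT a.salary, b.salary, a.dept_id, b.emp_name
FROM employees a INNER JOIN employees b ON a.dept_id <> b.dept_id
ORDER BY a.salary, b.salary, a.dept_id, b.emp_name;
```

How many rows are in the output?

8

INNER JOIN keeps only pairs where the ON condition holds.
Matching on a.dept_id <> b.dept_id. A NULL in a compared column never satisfies the condition.
- a row (dept_id=6): matches 2 b row(s) → 2 output row(s).
- a row (dept_id=1): matches 2 b row(s) → 2 output row(s).
- a row (dept_id=6): matches 2 b row(s) → 2 output row(s).
- a row (dept_id=1): matches 2 b row(s) → 2 output row(s).
- a row (dept_id=NULL): no match → dropped.
Total: 8 rows.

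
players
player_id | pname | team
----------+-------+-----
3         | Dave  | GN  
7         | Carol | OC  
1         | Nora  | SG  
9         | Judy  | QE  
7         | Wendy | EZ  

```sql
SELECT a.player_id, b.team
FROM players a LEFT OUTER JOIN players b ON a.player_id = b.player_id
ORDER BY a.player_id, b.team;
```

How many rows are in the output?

LEFT JOIN keeps every row from `players a`; unmatched rows get NULL for `players b`'s columns.
Matching on a.player_id = b.player_id.
- a (player_id=3) pairs with 1 row(s) of b.
- a (player_id=7) pairs with 2 row(s) of b.
- a (player_id=1) pairs with 1 row(s) of b.
- a (player_id=9) pairs with 1 row(s) of b.
- a (player_id=7) pairs with 2 row(s) of b.
Total: 7 rows.

7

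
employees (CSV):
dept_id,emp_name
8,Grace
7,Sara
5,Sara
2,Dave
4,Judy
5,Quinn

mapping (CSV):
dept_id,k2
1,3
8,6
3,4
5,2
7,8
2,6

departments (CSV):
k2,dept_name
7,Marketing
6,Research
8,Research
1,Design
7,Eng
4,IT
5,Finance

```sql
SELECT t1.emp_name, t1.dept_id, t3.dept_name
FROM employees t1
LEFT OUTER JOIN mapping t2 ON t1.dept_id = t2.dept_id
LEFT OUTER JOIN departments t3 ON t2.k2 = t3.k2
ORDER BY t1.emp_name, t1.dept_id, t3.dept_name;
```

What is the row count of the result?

6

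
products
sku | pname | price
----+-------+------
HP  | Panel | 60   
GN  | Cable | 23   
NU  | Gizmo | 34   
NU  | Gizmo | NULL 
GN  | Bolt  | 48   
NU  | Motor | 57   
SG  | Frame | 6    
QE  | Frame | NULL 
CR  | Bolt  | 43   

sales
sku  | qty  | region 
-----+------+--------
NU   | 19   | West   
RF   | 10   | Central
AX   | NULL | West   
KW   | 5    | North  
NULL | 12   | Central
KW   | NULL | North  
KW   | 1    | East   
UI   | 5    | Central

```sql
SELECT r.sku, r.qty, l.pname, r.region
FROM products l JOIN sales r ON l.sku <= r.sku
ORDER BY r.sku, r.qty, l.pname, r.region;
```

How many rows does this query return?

36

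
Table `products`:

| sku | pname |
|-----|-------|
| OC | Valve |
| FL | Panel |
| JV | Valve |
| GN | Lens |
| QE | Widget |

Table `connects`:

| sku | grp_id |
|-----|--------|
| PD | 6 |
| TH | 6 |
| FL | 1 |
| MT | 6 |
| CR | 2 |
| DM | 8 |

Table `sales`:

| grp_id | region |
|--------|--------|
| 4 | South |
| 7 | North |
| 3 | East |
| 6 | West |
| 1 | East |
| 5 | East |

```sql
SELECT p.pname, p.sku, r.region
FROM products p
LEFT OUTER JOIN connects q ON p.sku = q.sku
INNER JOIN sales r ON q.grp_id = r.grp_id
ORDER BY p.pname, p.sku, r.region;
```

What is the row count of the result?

1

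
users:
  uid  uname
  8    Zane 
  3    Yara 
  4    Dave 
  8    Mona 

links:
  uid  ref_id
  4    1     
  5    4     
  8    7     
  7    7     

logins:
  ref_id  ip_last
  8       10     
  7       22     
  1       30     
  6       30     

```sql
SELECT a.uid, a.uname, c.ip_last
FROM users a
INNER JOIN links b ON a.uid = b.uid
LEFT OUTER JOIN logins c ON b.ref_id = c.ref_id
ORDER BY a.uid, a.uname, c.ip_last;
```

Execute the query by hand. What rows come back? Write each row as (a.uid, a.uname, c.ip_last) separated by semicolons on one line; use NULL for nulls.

(4, Dave, 30); (8, Mona, 22); (8, Zane, 22)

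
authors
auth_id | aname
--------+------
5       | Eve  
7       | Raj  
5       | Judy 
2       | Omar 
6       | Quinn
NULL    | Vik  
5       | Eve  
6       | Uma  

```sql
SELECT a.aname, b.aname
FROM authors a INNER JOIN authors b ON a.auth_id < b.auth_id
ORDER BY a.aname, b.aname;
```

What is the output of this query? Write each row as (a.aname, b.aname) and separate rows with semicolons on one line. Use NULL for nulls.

INNER JOIN keeps only pairs where the ON condition holds.
Matching on a.auth_id < b.auth_id. A NULL in a compared column never satisfies the condition.
Matched pairs: 17.

(Eve, Quinn); (Eve, Quinn); (Eve, Raj); (Eve, Raj); (Eve, Uma); (Eve, Uma); (Judy, Quinn); (Judy, Raj); (Judy, Uma); (Omar, Eve); (Omar, Eve); (Omar, Judy); (Omar, Quinn); (Omar, Raj); (Omar, Uma); (Quinn, Raj); (Uma, Raj)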